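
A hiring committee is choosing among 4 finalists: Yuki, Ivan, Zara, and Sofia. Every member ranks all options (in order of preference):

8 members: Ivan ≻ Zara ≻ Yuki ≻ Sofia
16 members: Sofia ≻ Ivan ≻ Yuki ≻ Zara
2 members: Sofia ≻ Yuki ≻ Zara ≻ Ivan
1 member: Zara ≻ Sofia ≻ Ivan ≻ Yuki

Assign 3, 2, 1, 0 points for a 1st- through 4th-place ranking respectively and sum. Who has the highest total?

Yuki: 8·1 + 16·1 + 2·2 + 1·0 = 28
Ivan: 8·3 + 16·2 + 2·0 + 1·1 = 57
Zara: 8·2 + 16·0 + 2·1 + 1·3 = 21
Sofia: 8·0 + 16·3 + 2·3 + 1·2 = 56
Ivan has the highest Borda score (57).

Ivan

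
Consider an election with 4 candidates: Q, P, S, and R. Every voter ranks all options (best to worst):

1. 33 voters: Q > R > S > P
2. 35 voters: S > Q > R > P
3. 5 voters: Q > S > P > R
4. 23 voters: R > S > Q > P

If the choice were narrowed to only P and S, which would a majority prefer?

S

Voters preferring P to S: 0; preferring S to P: 96.
S wins the head-to-head.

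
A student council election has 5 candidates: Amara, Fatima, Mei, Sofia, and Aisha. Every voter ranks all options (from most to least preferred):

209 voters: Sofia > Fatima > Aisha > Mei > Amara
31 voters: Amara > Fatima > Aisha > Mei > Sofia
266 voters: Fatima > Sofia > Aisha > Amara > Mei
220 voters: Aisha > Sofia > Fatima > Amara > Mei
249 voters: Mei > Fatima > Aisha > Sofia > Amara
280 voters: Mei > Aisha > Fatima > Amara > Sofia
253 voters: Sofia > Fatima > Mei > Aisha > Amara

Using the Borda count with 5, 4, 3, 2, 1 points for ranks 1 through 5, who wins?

Fatima

Amara: 209·1 + 31·5 + 266·2 + 220·2 + 249·1 + 280·2 + 253·1 = 2398
Fatima: 209·4 + 31·4 + 266·5 + 220·3 + 249·4 + 280·3 + 253·4 = 5798
Mei: 209·2 + 31·2 + 266·1 + 220·1 + 249·5 + 280·5 + 253·3 = 4370
Sofia: 209·5 + 31·1 + 266·4 + 220·4 + 249·2 + 280·1 + 253·5 = 5063
Aisha: 209·3 + 31·3 + 266·3 + 220·5 + 249·3 + 280·4 + 253·2 = 4991
Fatima has the highest Borda score (5798).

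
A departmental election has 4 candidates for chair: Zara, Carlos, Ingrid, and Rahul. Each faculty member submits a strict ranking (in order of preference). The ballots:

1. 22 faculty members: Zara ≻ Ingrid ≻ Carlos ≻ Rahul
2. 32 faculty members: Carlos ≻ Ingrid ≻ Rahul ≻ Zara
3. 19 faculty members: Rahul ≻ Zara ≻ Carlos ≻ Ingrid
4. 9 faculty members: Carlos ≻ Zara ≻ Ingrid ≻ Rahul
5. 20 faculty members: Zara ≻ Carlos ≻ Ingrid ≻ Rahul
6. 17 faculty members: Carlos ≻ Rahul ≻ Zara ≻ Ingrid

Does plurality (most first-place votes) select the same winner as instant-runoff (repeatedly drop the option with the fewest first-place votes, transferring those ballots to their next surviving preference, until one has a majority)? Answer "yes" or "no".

Plurality — first-place votes: Zara 42, Carlos 58, Ingrid 0, Rahul 19. Winner: Carlos.
Instant-runoff — R1 Zara 42, Carlos 58, Ingrid 0, Rahul 19 (Ingrid out); R2 Zara 42, Carlos 58, Rahul 19 (Rahul out); R3 Zara 61, Carlos 58 (Zara winner). Winner: Zara.
The two methods disagree.

no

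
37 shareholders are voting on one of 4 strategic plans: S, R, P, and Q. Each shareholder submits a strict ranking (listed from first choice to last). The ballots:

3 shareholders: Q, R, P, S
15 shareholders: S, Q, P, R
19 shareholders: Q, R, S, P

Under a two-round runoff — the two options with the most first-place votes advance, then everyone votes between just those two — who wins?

Q

Round 1 first-place votes: S 15, R 0, P 0, Q 22.
Q and S advance.
Runoff: Q is preferred to S by 22 voters; S by 15.
Q wins the runoff.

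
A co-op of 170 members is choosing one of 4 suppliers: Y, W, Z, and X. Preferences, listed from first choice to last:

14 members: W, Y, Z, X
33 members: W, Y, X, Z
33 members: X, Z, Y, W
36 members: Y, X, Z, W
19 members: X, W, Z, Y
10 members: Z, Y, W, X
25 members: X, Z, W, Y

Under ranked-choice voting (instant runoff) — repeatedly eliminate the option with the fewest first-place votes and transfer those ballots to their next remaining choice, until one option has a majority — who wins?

X

Round 1: Y 36, W 47, Z 10, X 77. Eliminate Z.
Round 2: Y 46, W 47, X 77. Eliminate Y.
Round 3: W 57, X 113. X has a majority.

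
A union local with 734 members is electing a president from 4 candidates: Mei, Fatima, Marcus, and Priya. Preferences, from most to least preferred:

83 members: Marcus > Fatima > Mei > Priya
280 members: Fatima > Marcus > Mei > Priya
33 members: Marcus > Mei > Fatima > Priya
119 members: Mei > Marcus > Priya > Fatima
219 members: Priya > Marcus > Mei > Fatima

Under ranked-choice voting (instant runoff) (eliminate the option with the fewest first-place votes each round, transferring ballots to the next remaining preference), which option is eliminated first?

Marcus

Round 1: Mei 119, Fatima 280, Marcus 116, Priya 219. Eliminate Marcus.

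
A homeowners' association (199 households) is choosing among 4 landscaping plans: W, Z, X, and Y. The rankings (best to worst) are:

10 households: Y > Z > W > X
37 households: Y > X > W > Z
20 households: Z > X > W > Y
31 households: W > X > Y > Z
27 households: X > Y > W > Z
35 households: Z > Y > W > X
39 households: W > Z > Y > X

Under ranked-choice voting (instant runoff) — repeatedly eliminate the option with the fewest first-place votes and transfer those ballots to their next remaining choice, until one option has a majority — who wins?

Round 1: W 70, Z 55, X 27, Y 47. Eliminate X.
Round 2: W 70, Z 55, Y 74. Eliminate Z.
Round 3: W 90, Y 109. Y has a majority.

Y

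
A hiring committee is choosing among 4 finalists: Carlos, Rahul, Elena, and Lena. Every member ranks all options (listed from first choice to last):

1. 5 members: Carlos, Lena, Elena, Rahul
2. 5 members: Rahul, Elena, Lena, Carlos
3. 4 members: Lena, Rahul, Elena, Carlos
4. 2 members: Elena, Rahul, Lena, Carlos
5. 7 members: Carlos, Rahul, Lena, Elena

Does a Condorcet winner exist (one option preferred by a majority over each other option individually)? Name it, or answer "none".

Carlos vs Rahul: 12–11 for Carlos.
Carlos vs Elena: 12–11 for Carlos.
Carlos vs Lena: 12–11 for Carlos.
Carlos beats every other option head-to-head.

Carlos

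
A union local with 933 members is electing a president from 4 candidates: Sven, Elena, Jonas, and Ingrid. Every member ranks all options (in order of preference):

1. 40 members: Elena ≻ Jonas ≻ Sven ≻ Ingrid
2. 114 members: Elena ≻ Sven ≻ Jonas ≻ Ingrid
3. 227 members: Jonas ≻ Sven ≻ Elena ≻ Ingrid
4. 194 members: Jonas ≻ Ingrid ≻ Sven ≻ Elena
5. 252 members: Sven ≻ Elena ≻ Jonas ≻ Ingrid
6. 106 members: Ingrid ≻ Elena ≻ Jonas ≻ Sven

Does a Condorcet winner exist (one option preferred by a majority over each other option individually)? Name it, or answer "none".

none

Checking pairwise contests:
Jonas beats Sven 567–366.
Sven beats Elena 673–260.
Elena beats Jonas 512–421.
Sven beats Ingrid 633–300.
Every option loses at least one head-to-head, so there is no Condorcet winner.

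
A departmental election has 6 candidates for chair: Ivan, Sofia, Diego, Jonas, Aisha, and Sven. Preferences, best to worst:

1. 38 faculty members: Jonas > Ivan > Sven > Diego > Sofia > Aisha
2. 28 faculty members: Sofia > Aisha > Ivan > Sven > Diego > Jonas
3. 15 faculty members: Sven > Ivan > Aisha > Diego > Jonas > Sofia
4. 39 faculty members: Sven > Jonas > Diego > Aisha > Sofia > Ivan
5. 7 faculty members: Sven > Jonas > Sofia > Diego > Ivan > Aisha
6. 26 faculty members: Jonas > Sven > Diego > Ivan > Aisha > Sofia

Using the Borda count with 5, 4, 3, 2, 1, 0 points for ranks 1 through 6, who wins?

Ivan: 38·4 + 28·3 + 15·4 + 39·0 + 7·1 + 26·2 = 355
Sofia: 38·1 + 28·5 + 15·0 + 39·1 + 7·3 + 26·0 = 238
Diego: 38·2 + 28·1 + 15·2 + 39·3 + 7·2 + 26·3 = 343
Jonas: 38·5 + 28·0 + 15·1 + 39·4 + 7·4 + 26·5 = 519
Aisha: 38·0 + 28·4 + 15·3 + 39·2 + 7·0 + 26·1 = 261
Sven: 38·3 + 28·2 + 15·5 + 39·5 + 7·5 + 26·4 = 579
Sven has the highest Borda score (579).

Sven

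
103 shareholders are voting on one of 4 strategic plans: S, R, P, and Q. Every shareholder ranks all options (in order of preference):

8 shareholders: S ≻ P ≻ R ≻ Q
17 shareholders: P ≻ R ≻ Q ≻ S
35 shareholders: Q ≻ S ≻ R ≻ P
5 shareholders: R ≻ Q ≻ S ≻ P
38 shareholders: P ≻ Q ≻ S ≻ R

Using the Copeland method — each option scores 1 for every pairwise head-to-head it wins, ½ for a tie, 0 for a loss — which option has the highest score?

S: beats R; loses to P and Q → score 1.
R: loses to S, P, and Q → score 0.
P: beats S, R, and Q → score 3.
Q: beats S and R; loses to P → score 2.
P has the best pairwise record.

P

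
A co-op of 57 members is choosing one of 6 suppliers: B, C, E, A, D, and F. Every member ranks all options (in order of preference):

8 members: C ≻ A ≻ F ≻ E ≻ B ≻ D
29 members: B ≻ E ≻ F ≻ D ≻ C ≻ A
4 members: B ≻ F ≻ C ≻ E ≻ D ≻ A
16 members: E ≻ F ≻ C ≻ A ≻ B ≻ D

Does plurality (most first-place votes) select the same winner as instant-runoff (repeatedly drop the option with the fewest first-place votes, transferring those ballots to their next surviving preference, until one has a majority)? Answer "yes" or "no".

yes

Plurality — first-place votes: B 33, C 8, E 16, A 0, D 0, F 0. Winner: B.
Instant-runoff — R1 B 33, C 8, E 16, A 0, D 0, F 0 (B winner). Winner: B.
The two methods agree.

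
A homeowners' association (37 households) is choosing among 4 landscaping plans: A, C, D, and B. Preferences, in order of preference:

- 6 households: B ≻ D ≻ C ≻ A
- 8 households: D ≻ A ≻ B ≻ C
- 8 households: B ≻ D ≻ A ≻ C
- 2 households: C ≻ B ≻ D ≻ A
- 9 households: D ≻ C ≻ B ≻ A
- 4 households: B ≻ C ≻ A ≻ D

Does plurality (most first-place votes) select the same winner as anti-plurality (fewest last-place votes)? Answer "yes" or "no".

Plurality — first-place votes: A 0, C 2, D 17, B 18. Winner: B.
Anti-plurality — last-place votes: A 17, C 16, D 4, B 0. Winner: B.
The two methods agree.

yes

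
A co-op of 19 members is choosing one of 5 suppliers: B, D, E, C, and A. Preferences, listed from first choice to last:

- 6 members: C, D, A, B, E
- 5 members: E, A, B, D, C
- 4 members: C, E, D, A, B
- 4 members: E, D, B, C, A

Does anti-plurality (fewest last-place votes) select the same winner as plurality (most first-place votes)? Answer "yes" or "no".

Anti-plurality — last-place votes: B 4, D 0, E 6, C 5, A 4. Winner: D.
Plurality — first-place votes: B 0, D 0, E 9, C 10, A 0. Winner: C.
The two methods disagree.

no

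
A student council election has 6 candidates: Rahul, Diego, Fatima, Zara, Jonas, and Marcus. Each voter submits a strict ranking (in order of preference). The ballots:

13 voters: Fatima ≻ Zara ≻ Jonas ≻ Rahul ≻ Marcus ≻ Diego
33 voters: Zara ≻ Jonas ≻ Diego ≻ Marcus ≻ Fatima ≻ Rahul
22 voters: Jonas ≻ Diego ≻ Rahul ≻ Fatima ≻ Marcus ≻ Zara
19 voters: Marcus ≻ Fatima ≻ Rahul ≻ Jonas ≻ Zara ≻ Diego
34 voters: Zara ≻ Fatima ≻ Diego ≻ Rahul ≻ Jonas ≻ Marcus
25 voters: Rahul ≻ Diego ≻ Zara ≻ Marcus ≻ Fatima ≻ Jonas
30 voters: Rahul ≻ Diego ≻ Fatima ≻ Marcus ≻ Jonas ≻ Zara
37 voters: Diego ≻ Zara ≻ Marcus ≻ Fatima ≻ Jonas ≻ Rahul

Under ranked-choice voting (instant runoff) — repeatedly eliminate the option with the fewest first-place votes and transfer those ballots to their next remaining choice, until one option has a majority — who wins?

Zara

Round 1: Rahul 55, Diego 37, Fatima 13, Zara 67, Jonas 22, Marcus 19. Eliminate Fatima.
Round 2: Rahul 55, Diego 37, Zara 80, Jonas 22, Marcus 19. Eliminate Marcus.
Round 3: Rahul 74, Diego 37, Zara 80, Jonas 22. Eliminate Jonas.
Round 4: Rahul 74, Diego 59, Zara 80. Eliminate Diego.
Round 5: Rahul 96, Zara 117. Zara has a majority.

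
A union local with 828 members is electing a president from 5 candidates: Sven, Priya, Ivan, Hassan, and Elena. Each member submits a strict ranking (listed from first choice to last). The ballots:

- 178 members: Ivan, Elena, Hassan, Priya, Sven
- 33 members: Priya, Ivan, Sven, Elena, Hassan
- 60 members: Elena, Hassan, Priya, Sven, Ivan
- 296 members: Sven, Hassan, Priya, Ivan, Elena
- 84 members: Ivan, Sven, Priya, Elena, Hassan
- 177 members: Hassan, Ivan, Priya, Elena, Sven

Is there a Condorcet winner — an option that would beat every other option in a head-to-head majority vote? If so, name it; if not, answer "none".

Hassan vs Sven: 415–413 for Hassan.
Hassan vs Priya: 711–117 for Hassan.
Hassan vs Ivan: 533–295 for Hassan.
Hassan vs Elena: 473–355 for Hassan.
Hassan beats every other option head-to-head.

Hassan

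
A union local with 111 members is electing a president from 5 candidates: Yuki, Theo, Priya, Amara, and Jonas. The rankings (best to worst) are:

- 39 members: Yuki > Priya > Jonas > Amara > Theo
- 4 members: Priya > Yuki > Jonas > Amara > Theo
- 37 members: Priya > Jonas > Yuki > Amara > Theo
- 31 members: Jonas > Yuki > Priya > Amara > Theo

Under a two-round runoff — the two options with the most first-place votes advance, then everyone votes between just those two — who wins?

Round 1 first-place votes: Yuki 39, Theo 0, Priya 41, Amara 0, Jonas 31.
Priya and Yuki advance.
Runoff: Priya is preferred to Yuki by 41 voters; Yuki by 70.
Yuki wins the runoff.

Yuki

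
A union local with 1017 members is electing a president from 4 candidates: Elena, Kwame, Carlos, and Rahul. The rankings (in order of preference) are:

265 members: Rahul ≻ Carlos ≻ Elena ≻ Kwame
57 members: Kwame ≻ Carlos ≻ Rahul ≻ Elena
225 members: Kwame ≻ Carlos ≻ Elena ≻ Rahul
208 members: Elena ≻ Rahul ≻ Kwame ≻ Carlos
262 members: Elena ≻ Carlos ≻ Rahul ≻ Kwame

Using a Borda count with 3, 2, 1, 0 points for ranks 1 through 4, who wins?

Elena

Elena: 265·1 + 57·0 + 225·1 + 208·3 + 262·3 = 1900
Kwame: 265·0 + 57·3 + 225·3 + 208·1 + 262·0 = 1054
Carlos: 265·2 + 57·2 + 225·2 + 208·0 + 262·2 = 1618
Rahul: 265·3 + 57·1 + 225·0 + 208·2 + 262·1 = 1530
Elena has the highest Borda score (1900).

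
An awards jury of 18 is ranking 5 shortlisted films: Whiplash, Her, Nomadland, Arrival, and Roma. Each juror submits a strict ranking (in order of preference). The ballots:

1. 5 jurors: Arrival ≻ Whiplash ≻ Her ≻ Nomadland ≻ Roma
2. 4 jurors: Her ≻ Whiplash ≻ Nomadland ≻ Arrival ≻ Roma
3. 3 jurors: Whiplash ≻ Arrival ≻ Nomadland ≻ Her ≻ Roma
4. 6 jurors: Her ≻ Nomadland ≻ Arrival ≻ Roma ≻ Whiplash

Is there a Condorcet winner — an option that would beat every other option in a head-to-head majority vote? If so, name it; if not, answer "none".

Her

Her vs Whiplash: 10–8 for Her.
Her vs Nomadland: 15–3 for Her.
Her vs Arrival: 10–8 for Her.
Her vs Roma: 18–0 for Her.
Her beats every other option head-to-head.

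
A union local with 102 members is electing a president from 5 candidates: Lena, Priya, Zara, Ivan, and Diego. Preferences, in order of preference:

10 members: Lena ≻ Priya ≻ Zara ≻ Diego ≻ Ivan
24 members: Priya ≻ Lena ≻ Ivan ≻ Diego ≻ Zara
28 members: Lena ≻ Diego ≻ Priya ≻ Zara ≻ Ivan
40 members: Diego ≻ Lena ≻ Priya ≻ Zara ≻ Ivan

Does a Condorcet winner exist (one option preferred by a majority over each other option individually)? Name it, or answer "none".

Lena

Lena vs Priya: 78–24 for Lena.
Lena vs Zara: 102–0 for Lena.
Lena vs Ivan: 102–0 for Lena.
Lena vs Diego: 62–40 for Lena.
Lena beats every other option head-to-head.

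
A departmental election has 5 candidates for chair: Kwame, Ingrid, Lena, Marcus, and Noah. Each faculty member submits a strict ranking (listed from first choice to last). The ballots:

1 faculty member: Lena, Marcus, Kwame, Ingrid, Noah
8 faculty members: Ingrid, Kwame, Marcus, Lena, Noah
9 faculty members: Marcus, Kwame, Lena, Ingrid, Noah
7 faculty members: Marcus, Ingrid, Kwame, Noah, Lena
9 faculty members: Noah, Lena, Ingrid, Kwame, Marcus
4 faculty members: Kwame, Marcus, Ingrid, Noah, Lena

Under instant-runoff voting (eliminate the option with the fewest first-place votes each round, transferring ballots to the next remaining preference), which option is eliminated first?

Round 1: Kwame 4, Ingrid 8, Lena 1, Marcus 16, Noah 9. Eliminate Lena.

Lena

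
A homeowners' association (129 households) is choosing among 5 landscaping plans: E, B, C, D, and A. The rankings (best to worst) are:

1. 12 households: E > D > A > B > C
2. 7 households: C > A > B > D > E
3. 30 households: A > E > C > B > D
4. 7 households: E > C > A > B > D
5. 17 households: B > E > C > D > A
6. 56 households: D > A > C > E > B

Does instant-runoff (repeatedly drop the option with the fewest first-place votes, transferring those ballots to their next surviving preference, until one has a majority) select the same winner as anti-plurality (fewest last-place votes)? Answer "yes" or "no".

no

Instant-runoff — R1 E 19, B 17, C 7, D 56, A 30 (C out); R2 E 19, B 17, D 56, A 37 (B out); R3 E 36, D 56, A 37 (E out); R4 D 85, A 44 (D winner). Winner: D.
Anti-plurality — last-place votes: E 7, B 56, C 12, D 37, A 17. Winner: E.
The two methods disagree.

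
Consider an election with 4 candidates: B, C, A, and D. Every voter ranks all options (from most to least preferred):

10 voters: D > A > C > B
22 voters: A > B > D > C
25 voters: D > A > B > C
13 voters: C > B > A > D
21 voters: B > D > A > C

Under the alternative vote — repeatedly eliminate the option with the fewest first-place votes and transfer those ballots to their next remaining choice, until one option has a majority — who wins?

B

Round 1: B 21, C 13, A 22, D 35. Eliminate C.
Round 2: B 34, A 22, D 35. Eliminate A.
Round 3: B 56, D 35. B has a majority.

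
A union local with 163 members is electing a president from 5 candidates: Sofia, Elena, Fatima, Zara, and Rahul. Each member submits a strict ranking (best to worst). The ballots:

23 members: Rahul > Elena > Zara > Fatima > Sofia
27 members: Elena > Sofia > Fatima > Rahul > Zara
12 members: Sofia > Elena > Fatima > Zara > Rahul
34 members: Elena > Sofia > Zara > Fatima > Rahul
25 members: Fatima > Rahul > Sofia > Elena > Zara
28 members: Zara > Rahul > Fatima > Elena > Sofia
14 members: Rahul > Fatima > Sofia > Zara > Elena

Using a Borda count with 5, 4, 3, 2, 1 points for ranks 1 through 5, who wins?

Elena

Sofia: 23·1 + 27·4 + 12·5 + 34·4 + 25·3 + 28·1 + 14·3 = 472
Elena: 23·4 + 27·5 + 12·4 + 34·5 + 25·2 + 28·2 + 14·1 = 565
Fatima: 23·2 + 27·3 + 12·3 + 34·2 + 25·5 + 28·3 + 14·4 = 496
Zara: 23·3 + 27·1 + 12·2 + 34·3 + 25·1 + 28·5 + 14·2 = 415
Rahul: 23·5 + 27·2 + 12·1 + 34·1 + 25·4 + 28·4 + 14·5 = 497
Elena has the highest Borda score (565).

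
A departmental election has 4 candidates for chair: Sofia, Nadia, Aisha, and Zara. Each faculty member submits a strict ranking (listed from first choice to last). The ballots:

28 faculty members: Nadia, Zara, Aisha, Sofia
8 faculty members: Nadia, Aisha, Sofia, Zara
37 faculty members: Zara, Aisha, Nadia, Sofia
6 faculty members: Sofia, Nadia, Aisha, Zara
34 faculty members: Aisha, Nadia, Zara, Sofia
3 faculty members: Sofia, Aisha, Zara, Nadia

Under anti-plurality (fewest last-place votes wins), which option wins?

Last-place votes: Sofia 99, Nadia 3, Aisha 0, Zara 14.
Aisha is ranked last by the fewest voters, so Aisha wins.

Aisha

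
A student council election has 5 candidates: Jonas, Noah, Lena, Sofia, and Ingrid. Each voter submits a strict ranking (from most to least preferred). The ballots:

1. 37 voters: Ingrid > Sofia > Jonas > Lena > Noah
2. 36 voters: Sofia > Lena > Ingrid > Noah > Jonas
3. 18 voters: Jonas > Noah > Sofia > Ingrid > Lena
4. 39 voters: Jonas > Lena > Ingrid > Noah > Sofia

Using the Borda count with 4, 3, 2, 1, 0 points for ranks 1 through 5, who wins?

Ingrid

Jonas: 37·2 + 36·0 + 18·4 + 39·4 = 302
Noah: 37·0 + 36·1 + 18·3 + 39·1 = 129
Lena: 37·1 + 36·3 + 18·0 + 39·3 = 262
Sofia: 37·3 + 36·4 + 18·2 + 39·0 = 291
Ingrid: 37·4 + 36·2 + 18·1 + 39·2 = 316
Ingrid has the highest Borda score (316).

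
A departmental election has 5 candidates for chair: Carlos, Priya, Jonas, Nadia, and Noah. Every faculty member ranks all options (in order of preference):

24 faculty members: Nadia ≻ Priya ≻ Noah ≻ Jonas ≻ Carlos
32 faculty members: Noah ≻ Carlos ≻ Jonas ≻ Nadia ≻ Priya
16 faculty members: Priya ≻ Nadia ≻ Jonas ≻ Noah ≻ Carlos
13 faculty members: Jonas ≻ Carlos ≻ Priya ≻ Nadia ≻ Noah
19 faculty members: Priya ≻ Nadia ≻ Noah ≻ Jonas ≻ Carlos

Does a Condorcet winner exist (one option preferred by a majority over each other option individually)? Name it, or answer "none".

Nadia

Nadia vs Carlos: 59–45 for Nadia.
Nadia vs Priya: 56–48 for Nadia.
Nadia vs Jonas: 59–45 for Nadia.
Nadia vs Noah: 72–32 for Nadia.
Nadia beats every other option head-to-head.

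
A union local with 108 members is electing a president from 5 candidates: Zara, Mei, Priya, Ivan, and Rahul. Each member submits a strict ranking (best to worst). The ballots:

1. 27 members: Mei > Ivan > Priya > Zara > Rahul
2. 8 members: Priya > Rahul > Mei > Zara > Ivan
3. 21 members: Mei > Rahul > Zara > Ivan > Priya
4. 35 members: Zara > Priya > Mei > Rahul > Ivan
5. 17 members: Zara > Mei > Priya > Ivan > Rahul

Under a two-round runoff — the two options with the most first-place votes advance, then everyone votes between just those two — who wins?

Mei

Round 1 first-place votes: Zara 52, Mei 48, Priya 8, Ivan 0, Rahul 0.
Zara and Mei advance.
Runoff: Zara is preferred to Mei by 52 voters; Mei by 56.
Mei wins the runoff.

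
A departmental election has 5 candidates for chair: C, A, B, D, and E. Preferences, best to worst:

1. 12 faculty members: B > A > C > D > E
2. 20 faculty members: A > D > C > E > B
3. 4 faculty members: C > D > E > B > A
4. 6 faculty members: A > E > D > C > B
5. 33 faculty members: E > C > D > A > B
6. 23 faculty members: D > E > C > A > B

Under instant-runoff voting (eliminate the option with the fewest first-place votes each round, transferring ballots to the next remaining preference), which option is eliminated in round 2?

B

Round 1: C 4, A 26, B 12, D 23, E 33. Eliminate C.
Round 2: A 26, B 12, D 27, E 33. Eliminate B.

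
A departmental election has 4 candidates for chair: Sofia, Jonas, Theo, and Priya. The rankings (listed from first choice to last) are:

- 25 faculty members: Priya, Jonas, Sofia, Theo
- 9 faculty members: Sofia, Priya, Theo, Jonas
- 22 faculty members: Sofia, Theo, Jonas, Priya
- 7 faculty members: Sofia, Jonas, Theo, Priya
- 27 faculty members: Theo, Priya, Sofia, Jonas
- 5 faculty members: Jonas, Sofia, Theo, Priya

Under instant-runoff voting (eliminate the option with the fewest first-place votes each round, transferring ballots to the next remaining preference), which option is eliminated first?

Jonas

Round 1: Sofia 38, Jonas 5, Theo 27, Priya 25. Eliminate Jonas.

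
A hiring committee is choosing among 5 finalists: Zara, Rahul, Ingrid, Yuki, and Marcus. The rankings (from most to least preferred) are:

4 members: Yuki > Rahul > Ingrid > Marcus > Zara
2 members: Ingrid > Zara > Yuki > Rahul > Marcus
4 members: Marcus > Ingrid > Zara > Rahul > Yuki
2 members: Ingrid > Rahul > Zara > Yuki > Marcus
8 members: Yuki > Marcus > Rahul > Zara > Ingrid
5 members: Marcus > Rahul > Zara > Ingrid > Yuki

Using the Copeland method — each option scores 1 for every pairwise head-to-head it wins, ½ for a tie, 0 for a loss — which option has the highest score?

Marcus

Zara: beats Ingrid and Yuki; loses to Rahul and Marcus → score 2.
Rahul: beats Zara and Ingrid; loses to Yuki and Marcus → score 2.
Ingrid: beats Yuki; loses to Zara, Rahul, and Marcus → score 1.
Yuki: beats Rahul and Marcus; loses to Zara and Ingrid → score 2.
Marcus: beats Zara, Rahul, and Ingrid; loses to Yuki → score 3.
Marcus has the best pairwise record.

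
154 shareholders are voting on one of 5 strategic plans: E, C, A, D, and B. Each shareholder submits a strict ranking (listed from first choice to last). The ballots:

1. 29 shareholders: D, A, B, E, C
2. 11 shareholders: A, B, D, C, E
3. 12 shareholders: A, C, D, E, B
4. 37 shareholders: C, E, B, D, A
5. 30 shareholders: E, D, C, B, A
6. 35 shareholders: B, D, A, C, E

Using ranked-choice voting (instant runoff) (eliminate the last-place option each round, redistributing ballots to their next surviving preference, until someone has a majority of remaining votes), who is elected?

C

Round 1: E 30, C 37, A 23, D 29, B 35. Eliminate A.
Round 2: E 30, C 49, D 29, B 46. Eliminate D.
Round 3: E 30, C 49, B 75. Eliminate E.
Round 4: C 79, B 75. C has a majority.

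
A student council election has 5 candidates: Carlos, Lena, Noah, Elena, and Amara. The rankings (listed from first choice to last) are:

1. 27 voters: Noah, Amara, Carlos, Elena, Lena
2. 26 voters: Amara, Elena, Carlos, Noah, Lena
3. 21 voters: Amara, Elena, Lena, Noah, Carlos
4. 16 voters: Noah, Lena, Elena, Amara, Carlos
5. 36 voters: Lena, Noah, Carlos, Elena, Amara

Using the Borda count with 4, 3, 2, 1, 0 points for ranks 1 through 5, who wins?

Carlos: 27·2 + 26·2 + 21·0 + 16·0 + 36·2 = 178
Lena: 27·0 + 26·0 + 21·2 + 16·3 + 36·4 = 234
Noah: 27·4 + 26·1 + 21·1 + 16·4 + 36·3 = 327
Elena: 27·1 + 26·3 + 21·3 + 16·2 + 36·1 = 236
Amara: 27·3 + 26·4 + 21·4 + 16·1 + 36·0 = 285
Noah has the highest Borda score (327).

Noah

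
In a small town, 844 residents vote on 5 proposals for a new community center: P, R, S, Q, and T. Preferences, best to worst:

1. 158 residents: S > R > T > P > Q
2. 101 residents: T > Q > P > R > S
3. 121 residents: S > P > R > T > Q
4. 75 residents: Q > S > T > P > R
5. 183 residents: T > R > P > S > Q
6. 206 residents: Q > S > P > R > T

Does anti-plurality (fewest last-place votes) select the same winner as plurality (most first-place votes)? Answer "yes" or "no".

Anti-plurality — last-place votes: P 0, R 75, S 101, Q 462, T 206. Winner: P.
Plurality — first-place votes: P 0, R 0, S 279, Q 281, T 284. Winner: T.
The two methods disagree.

no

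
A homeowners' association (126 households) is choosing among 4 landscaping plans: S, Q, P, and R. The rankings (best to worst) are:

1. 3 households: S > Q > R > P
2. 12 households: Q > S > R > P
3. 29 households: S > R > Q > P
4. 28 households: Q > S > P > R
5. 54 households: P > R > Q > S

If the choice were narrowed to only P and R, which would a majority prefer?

P

Voters preferring P to R: 82; preferring R to P: 44.
P wins the head-to-head.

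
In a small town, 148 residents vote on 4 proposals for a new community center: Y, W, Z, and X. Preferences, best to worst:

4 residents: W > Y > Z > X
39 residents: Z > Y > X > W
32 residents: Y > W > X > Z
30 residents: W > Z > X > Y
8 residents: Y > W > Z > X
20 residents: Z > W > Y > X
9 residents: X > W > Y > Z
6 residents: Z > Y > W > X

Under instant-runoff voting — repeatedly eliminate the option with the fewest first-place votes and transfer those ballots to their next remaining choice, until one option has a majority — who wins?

Round 1: Y 40, W 34, Z 65, X 9. Eliminate X.
Round 2: Y 40, W 43, Z 65. Eliminate Y.
Round 3: W 83, Z 65. W has a majority.

W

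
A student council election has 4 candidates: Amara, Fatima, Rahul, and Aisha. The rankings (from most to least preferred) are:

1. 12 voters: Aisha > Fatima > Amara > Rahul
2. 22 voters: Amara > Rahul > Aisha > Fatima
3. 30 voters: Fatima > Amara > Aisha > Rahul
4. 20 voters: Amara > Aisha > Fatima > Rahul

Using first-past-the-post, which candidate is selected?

Amara

First-place votes: Amara 42, Fatima 30, Rahul 0, Aisha 12.
Amara has the most first-place votes.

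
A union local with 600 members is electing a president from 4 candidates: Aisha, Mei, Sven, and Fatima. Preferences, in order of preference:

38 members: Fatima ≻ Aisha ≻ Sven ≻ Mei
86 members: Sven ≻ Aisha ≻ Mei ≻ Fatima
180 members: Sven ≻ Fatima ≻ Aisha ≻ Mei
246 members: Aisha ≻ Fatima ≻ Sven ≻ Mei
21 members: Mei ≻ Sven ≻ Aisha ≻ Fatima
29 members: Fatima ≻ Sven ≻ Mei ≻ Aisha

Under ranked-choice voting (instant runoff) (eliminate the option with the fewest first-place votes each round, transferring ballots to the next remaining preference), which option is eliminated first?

Round 1: Aisha 246, Mei 21, Sven 266, Fatima 67. Eliminate Mei.

Mei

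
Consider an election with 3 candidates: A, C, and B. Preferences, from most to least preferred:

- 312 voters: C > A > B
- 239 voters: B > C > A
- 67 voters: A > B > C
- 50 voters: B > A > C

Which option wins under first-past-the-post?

C

First-place votes: A 67, C 312, B 289.
C has the most first-place votes.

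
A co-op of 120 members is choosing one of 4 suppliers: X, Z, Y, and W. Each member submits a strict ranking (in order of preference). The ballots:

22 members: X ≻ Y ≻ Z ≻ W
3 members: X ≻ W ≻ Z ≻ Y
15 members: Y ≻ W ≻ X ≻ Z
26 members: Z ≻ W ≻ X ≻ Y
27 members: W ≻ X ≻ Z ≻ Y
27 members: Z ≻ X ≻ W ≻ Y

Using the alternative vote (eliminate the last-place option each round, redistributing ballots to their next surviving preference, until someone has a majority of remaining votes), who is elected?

Round 1: X 25, Z 53, Y 15, W 27. Eliminate Y.
Round 2: X 25, Z 53, W 42. Eliminate X.
Round 3: Z 75, W 45. Z has a majority.

Z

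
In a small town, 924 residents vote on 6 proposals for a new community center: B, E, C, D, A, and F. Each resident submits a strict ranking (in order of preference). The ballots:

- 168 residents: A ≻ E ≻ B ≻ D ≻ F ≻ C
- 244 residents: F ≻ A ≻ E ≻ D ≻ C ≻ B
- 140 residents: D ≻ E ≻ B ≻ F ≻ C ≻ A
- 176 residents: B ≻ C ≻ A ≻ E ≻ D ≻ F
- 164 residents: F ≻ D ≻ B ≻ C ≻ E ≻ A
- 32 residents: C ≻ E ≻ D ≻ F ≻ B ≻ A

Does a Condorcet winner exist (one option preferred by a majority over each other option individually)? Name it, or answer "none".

Checking pairwise contests:
E beats B 584–340.
A beats E 588–336.
B beats C 648–276.
E beats D 620–304.
B beats A 512–412.
B beats F 484–440.
Every option loses at least one head-to-head, so there is no Condorcet winner.

none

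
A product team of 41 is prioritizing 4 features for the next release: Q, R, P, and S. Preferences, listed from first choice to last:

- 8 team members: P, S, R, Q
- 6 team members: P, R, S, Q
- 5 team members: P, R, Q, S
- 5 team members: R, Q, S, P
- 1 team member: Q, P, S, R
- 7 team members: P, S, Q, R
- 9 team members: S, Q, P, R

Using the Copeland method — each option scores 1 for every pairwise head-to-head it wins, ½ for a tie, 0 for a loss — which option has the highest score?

P

Q: loses to R, P, and S → score 0.
R: beats Q; loses to P and S → score 1.
P: beats Q, R, and S → score 3.
S: beats Q and R; loses to P → score 2.
P has the best pairwise record.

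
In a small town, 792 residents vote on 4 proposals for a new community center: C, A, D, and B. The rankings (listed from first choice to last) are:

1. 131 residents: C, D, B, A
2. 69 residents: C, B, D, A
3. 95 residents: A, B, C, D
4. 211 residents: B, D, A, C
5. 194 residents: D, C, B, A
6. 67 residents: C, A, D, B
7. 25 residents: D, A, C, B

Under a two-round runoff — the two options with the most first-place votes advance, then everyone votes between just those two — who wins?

Round 1 first-place votes: C 267, A 95, D 219, B 211.
C and D advance.
Runoff: C is preferred to D by 362 voters; D by 430.
D wins the runoff.

D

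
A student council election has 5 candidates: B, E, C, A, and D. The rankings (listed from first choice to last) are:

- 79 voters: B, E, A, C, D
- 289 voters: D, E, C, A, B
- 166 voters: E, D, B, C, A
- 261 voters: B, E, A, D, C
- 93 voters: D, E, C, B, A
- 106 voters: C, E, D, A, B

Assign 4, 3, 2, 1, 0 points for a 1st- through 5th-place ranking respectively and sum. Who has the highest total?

E

B: 79·4 + 289·0 + 166·2 + 261·4 + 93·1 + 106·0 = 1785
E: 79·3 + 289·3 + 166·4 + 261·3 + 93·3 + 106·3 = 3148
C: 79·1 + 289·2 + 166·1 + 261·0 + 93·2 + 106·4 = 1433
A: 79·2 + 289·1 + 166·0 + 261·2 + 93·0 + 106·1 = 1075
D: 79·0 + 289·4 + 166·3 + 261·1 + 93·4 + 106·2 = 2499
E has the highest Borda score (3148).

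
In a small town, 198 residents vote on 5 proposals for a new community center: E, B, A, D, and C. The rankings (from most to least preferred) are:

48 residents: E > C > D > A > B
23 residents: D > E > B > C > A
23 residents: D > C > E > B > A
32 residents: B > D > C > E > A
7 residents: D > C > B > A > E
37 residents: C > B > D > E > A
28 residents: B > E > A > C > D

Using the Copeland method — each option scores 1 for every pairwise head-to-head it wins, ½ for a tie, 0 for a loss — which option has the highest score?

C

E: beats A; ties C; loses to B and D → score 1.5.
B: beats E and A; loses to D and C → score 2.
A: loses to E, B, D, and C → score 0.
D: beats E, B, and A; loses to C → score 3.
C: beats B, A, and D; ties E → score 3.5.
C has the best pairwise record.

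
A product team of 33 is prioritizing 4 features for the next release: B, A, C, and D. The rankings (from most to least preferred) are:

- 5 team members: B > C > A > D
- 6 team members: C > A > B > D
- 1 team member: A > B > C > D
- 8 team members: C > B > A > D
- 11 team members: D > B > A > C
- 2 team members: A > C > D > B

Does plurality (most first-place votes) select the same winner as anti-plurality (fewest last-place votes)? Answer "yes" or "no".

no

Plurality — first-place votes: B 5, A 3, C 14, D 11. Winner: C.
Anti-plurality — last-place votes: B 2, A 0, C 11, D 20. Winner: A.
The two methods disagree.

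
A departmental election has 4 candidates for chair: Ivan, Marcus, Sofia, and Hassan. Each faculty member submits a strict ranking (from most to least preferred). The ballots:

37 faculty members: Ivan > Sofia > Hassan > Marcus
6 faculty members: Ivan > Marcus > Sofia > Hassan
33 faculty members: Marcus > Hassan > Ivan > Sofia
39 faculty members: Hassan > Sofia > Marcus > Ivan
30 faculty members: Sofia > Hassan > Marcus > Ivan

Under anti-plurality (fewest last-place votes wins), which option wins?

Hassan

Last-place votes: Ivan 69, Marcus 37, Sofia 33, Hassan 6.
Hassan is ranked last by the fewest voters, so Hassan wins.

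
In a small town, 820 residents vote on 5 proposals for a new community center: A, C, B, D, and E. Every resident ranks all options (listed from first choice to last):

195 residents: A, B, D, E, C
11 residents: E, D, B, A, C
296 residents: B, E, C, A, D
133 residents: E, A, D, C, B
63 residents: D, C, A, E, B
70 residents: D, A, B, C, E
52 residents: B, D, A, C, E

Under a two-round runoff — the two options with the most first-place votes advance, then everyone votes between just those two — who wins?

A

Round 1 first-place votes: A 195, C 0, B 348, D 133, E 144.
B and A advance.
Runoff: B is preferred to A by 359 voters; A by 461.
A wins the runoff.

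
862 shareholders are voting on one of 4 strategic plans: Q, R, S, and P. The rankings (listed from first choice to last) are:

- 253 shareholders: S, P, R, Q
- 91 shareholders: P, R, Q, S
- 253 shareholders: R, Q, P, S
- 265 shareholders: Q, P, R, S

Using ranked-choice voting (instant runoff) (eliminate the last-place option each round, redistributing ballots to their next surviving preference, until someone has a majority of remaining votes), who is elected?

Round 1: Q 265, R 253, S 253, P 91. Eliminate P.
Round 2: Q 265, R 344, S 253. Eliminate S.
Round 3: Q 265, R 597. R has a majority.

R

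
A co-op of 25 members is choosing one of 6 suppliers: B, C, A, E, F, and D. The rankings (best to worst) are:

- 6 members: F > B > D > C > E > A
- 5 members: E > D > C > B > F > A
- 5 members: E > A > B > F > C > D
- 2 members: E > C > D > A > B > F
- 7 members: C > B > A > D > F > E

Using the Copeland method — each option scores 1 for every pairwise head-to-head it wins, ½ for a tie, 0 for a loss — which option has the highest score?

B: beats A, E, F, and D; loses to C → score 4.
C: beats B, A, E, F, and D → score 5.
A: beats F; loses to B, C, E, and D → score 1.
E: beats A; loses to B, C, F, and D → score 1.
F: beats E; loses to B, C, A, and D → score 1.
D: beats A, E, and F; loses to B and C → score 3.
C has the best pairwise record.

C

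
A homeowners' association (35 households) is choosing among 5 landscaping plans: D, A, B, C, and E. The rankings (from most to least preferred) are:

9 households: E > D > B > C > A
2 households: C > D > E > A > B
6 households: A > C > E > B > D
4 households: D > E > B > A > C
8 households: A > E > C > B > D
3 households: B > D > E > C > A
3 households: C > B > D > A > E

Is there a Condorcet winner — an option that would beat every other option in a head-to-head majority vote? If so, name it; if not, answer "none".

E vs D: 23–12 for E.
E vs A: 18–17 for E.
E vs B: 29–6 for E.
E vs C: 24–11 for E.
E beats every other option head-to-head.

E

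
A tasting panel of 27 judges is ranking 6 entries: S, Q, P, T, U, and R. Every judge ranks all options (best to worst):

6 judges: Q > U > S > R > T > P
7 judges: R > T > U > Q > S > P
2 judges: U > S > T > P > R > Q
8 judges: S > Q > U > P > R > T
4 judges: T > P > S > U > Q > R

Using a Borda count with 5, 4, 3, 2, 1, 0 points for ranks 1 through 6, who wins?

U

S: 6·3 + 7·1 + 2·4 + 8·5 + 4·3 = 85
Q: 6·5 + 7·2 + 2·0 + 8·4 + 4·1 = 80
P: 6·0 + 7·0 + 2·2 + 8·2 + 4·4 = 36
T: 6·1 + 7·4 + 2·3 + 8·0 + 4·5 = 60
U: 6·4 + 7·3 + 2·5 + 8·3 + 4·2 = 87
R: 6·2 + 7·5 + 2·1 + 8·1 + 4·0 = 57
U has the highest Borda score (87).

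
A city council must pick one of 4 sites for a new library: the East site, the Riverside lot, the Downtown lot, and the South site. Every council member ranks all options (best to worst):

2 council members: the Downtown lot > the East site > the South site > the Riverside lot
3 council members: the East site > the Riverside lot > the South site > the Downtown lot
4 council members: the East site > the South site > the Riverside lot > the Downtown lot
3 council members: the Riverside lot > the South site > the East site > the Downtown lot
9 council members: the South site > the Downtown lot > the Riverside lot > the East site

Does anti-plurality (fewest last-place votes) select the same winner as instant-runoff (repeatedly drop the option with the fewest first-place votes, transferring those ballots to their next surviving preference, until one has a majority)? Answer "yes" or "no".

Anti-plurality — last-place votes: the East site 9, the Riverside lot 2, the Downtown lot 10, the South site 0. Winner: the South site.
Instant-runoff — R1 the East site 7, the Riverside lot 3, the Downtown lot 2, the South site 9 (the Downtown lot out); R2 the East site 9, the Riverside lot 3, the South site 9 (the Riverside lot out); R3 the East site 9, the South site 12 (the South site winner). Winner: the South site.
The two methods agree.

yes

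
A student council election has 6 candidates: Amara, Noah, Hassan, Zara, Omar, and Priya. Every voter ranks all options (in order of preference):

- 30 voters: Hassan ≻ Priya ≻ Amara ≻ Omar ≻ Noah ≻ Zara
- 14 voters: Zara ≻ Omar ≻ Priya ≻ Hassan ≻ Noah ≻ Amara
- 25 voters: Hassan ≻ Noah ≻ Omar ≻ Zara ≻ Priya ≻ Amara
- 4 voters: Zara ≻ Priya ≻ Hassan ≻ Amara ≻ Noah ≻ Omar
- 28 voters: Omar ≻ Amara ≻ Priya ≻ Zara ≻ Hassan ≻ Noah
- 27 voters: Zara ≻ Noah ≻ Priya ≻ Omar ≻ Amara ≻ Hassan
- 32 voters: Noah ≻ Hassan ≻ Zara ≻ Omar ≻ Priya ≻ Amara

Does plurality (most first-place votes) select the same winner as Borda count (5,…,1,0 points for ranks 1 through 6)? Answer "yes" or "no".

Plurality — first-place votes: Amara 0, Noah 32, Hassan 55, Zara 45, Omar 28, Priya 0. Winner: Hassan.
Borda — scores: Amara 237, Noah 416, Hassan 471, Zara 427, Omar 449, Priya 400. Winner: Hassan.
The two methods agree.

yes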